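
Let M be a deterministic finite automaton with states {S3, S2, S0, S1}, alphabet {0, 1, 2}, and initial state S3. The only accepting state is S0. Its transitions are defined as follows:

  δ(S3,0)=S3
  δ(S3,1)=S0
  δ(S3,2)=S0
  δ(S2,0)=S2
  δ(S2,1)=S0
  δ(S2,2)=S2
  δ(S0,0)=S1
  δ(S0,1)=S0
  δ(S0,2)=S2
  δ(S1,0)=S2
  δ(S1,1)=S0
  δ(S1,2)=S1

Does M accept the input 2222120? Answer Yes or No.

Trace: S3 -2-> S0 -2-> S2 -2-> S2 -2-> S2 -1-> S0 -2-> S2 -0-> S2
End state S2 is not accepting.

No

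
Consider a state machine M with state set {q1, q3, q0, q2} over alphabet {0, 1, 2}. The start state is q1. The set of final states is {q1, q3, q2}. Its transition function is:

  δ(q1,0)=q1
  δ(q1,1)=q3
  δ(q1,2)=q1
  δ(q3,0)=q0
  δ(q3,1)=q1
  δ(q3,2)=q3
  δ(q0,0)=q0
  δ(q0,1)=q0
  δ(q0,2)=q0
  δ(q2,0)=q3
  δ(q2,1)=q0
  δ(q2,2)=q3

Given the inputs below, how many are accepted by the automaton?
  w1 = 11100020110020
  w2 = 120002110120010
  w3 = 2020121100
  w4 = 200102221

w1: Trace: q1 -1-> q3 -1-> q1 -1-> q3 -0-> q0 -0-> q0 -0-> q0 -2-> q0 -0-> q0 -1-> q0 -1-> q0 -0-> q0 -0-> q0 -2-> q0 -0-> q0  → end q0, rejected
w2: Trace: q1 -1-> q3 -2-> q3 -0-> q0 -0-> q0 -0-> q0 -2-> q0 -1-> q0 -1-> q0 -0-> q0 -1-> q0 -2-> q0 -0-> q0 -0-> q0 -1-> q0 -0-> q0  → end q0, rejected
w3: Trace: q1 -2-> q1 -0-> q1 -2-> q1 -0-> q1 -1-> q3 -2-> q3 -1-> q1 -1-> q3 -0-> q0 -0-> q0  → end q0, rejected
w4: Trace: q1 -2-> q1 -0-> q1 -0-> q1 -1-> q3 -0-> q0 -2-> q0 -2-> q0 -2-> q0 -1-> q0  → end q0, rejected

0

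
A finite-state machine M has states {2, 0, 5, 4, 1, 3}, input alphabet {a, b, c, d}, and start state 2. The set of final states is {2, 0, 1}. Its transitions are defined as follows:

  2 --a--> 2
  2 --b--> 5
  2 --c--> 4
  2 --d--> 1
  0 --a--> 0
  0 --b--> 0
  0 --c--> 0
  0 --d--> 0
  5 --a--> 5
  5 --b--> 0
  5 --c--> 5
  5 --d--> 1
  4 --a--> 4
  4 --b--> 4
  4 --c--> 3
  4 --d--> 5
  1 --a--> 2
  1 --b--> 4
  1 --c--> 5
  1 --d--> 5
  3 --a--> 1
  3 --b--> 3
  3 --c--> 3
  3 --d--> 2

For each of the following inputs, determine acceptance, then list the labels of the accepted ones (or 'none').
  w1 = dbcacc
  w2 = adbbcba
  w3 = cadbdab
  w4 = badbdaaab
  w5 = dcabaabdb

w2, w3, w4, w5

w1:
  start at 2
  read 'd': 2 → 1
  read 'b': 1 → 4
  read 'c': 4 → 3
  read 'a': 3 → 1
  read 'c': 1 → 5
  read 'c': 5 → 5
  end 5, rejected
w2:
  start at 2
  read 'a': 2 → 2
  read 'd': 2 → 1
  read 'b': 1 → 4
  read 'b': 4 → 4
  read 'c': 4 → 3
  read 'b': 3 → 3
  read 'a': 3 → 1
  end 1, accepted
w3:
  start at 2
  read 'c': 2 → 4
  read 'a': 4 → 4
  read 'd': 4 → 5
  read 'b': 5 → 0
  read 'd': 0 → 0
  read 'a': 0 → 0
  read 'b': 0 → 0
  end 0, accepted
w4:
  start at 2
  read 'b': 2 → 5
  read 'a': 5 → 5
  read 'd': 5 → 1
  read 'b': 1 → 4
  read 'd': 4 → 5
  read 'a': 5 → 5
  read 'a': 5 → 5
  read 'a': 5 → 5
  read 'b': 5 → 0
  end 0, accepted
w5:
  start at 2
  read 'd': 2 → 1
  read 'c': 1 → 5
  read 'a': 5 → 5
  read 'b': 5 → 0
  read 'a': 0 → 0
  read 'a': 0 → 0
  read 'b': 0 → 0
  read 'd': 0 → 0
  read 'b': 0 → 0
  end 0, accepted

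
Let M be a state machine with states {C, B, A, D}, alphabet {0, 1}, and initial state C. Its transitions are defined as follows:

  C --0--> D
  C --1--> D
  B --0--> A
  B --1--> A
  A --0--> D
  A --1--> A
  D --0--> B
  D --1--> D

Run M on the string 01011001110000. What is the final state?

start at C
read '0': C → D
read '1': D → D
read '0': D → B
read '1': B → A
read '1': A → A
read '0': A → D
read '0': D → B
read '1': B → A
read '1': A → A
read '1': A → A
read '0': A → D
read '0': D → B
read '0': B → A
read '0': A → D

D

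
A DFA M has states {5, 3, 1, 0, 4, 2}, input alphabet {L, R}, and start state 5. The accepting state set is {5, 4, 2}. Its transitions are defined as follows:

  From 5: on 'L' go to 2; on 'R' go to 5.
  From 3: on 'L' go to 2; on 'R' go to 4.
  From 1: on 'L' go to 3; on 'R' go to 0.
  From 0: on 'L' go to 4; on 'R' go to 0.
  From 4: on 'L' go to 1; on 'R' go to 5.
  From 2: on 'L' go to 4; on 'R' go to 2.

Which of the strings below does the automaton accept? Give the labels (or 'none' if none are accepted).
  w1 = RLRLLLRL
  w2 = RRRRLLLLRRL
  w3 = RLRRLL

w2

w1:
  start at 5
  read 'R': 5 → 5
  read 'L': 5 → 2
  read 'R': 2 → 2
  read 'L': 2 → 4
  read 'L': 4 → 1
  read 'L': 1 → 3
  read 'R': 3 → 4
  read 'L': 4 → 1
  end 1, rejected
w2:
  start at 5
  read 'R': 5 → 5
  read 'R': 5 → 5
  read 'R': 5 → 5
  read 'R': 5 → 5
  read 'L': 5 → 2
  read 'L': 2 → 4
  read 'L': 4 → 1
  read 'L': 1 → 3
  read 'R': 3 → 4
  read 'R': 4 → 5
  read 'L': 5 → 2
  end 2, accepted
w3:
  start at 5
  read 'R': 5 → 5
  read 'L': 5 → 2
  read 'R': 2 → 2
  read 'R': 2 → 2
  read 'L': 2 → 4
  read 'L': 4 → 1
  end 1, rejected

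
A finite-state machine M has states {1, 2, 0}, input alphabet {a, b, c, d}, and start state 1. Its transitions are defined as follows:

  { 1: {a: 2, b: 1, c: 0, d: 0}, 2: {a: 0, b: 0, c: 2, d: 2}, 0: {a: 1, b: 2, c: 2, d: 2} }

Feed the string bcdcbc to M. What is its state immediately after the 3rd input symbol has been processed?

start at 1
read 'b': 1 → 1
read 'c': 1 → 0
read 'd': 0 → 2
After 3 symbols: 2.

2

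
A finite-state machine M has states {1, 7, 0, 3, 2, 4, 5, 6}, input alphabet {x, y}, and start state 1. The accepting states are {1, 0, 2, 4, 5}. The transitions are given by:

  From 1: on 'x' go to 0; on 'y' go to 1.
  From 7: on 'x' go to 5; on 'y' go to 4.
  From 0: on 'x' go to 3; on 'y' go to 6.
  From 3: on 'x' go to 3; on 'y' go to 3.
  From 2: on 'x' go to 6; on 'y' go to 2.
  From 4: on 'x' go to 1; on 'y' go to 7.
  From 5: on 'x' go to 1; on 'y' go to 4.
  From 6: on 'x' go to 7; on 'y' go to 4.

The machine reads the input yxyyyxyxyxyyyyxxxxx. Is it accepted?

No

1 → 1 → 0 → 6 → 4 → 7 → 5 → 4 → 1 → 1 → 0 → 6 → 4 → 7 → 4 → 1 → 0 → 3 → 3 → 3
End state 3 is not accepting.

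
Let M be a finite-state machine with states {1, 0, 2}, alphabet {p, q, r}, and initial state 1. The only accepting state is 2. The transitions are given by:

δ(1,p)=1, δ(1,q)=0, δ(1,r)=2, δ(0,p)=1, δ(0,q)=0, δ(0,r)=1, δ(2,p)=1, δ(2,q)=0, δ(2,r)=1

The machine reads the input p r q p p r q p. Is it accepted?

Trace: 1 -p-> 1 -r-> 2 -q-> 0 -p-> 1 -p-> 1 -r-> 2 -q-> 0 -p-> 1
End state 1 is not accepting.

No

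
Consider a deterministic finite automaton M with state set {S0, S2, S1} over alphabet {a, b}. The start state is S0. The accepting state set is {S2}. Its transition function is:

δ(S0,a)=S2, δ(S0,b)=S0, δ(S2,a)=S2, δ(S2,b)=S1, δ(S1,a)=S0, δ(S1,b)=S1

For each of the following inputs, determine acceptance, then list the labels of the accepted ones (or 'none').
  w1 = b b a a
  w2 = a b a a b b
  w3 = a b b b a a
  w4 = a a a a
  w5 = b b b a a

w1: Trace: S0 -b-> S0 -b-> S0 -a-> S2 -a-> S2  → end S2, accepted
w2: Trace: S0 -a-> S2 -b-> S1 -a-> S0 -a-> S2 -b-> S1 -b-> S1  → end S1, rejected
w3: Trace: S0 -a-> S2 -b-> S1 -b-> S1 -b-> S1 -a-> S0 -a-> S2  → end S2, accepted
w4: Trace: S0 -a-> S2 -a-> S2 -a-> S2 -a-> S2  → end S2, accepted
w5: Trace: S0 -b-> S0 -b-> S0 -b-> S0 -a-> S2 -a-> S2  → end S2, accepted

w1, w3, w4, w5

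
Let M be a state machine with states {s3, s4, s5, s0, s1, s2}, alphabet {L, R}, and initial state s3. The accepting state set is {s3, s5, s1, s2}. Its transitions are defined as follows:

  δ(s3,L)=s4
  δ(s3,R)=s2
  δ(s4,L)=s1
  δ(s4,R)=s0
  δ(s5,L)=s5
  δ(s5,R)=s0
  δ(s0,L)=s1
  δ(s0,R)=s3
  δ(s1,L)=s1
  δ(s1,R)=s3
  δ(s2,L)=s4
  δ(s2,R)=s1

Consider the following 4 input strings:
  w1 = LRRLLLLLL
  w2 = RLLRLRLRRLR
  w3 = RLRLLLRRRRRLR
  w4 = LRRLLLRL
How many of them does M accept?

1

w1:
  start at s3
  read 'L': s3 → s4
  read 'R': s4 → s0
  read 'R': s0 → s3
  read 'L': s3 → s4
  read 'L': s4 → s1
  read 'L': s1 → s1
  read 'L': s1 → s1
  read 'L': s1 → s1
  read 'L': s1 → s1
  end s1, accepted
w2:
  start at s3
  read 'R': s3 → s2
  read 'L': s2 → s4
  read 'L': s4 → s1
  read 'R': s1 → s3
  read 'L': s3 → s4
  read 'R': s4 → s0
  read 'L': s0 → s1
  read 'R': s1 → s3
  read 'R': s3 → s2
  read 'L': s2 → s4
  read 'R': s4 → s0
  end s0, rejected
w3:
  start at s3
  read 'R': s3 → s2
  read 'L': s2 → s4
  read 'R': s4 → s0
  read 'L': s0 → s1
  read 'L': s1 → s1
  read 'L': s1 → s1
  read 'R': s1 → s3
  read 'R': s3 → s2
  read 'R': s2 → s1
  read 'R': s1 → s3
  read 'R': s3 → s2
  read 'L': s2 → s4
  read 'R': s4 → s0
  end s0, rejected
w4:
  start at s3
  read 'L': s3 → s4
  read 'R': s4 → s0
  read 'R': s0 → s3
  read 'L': s3 → s4
  read 'L': s4 → s1
  read 'L': s1 → s1
  read 'R': s1 → s3
  read 'L': s3 → s4
  end s4, rejected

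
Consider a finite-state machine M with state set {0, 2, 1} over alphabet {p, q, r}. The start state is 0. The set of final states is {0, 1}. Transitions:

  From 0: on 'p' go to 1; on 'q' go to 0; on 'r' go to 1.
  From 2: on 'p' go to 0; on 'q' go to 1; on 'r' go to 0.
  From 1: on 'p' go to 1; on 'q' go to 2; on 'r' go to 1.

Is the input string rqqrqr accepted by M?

0 → 1 → 2 → 1 → 1 → 2 → 0
End state 0 is accepting.

Yes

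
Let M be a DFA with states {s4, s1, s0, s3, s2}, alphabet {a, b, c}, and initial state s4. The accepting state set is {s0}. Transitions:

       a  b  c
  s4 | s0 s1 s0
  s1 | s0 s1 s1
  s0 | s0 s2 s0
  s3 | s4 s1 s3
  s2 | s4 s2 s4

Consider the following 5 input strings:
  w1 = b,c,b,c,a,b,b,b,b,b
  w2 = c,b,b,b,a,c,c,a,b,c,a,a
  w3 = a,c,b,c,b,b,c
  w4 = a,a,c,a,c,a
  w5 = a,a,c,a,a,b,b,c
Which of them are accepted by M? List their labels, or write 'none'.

w1: s4 → s1 → s1 → s1 → s1 → s0 → s2 → s2 → s2 → s2 → s2  → end s2, rejected
w2: s4 → s0 → s2 → s2 → s2 → s4 → s0 → s0 → s0 → s2 → s4 → s0 → s0  → end s0, accepted
w3: s4 → s0 → s0 → s2 → s4 → s1 → s1 → s1  → end s1, rejected
w4: s4 → s0 → s0 → s0 → s0 → s0 → s0  → end s0, accepted
w5: s4 → s0 → s0 → s0 → s0 → s0 → s2 → s2 → s4  → end s4, rejected

w2, w4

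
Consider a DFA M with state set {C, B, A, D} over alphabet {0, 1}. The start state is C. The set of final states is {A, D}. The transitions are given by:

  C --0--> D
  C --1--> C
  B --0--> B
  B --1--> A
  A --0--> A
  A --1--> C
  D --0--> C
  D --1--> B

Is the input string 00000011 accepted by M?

No

start at C
read '0': C → D
read '0': D → C
read '0': C → D
read '0': D → C
read '0': C → D
read '0': D → C
read '1': C → C
read '1': C → C
End state C is not accepting.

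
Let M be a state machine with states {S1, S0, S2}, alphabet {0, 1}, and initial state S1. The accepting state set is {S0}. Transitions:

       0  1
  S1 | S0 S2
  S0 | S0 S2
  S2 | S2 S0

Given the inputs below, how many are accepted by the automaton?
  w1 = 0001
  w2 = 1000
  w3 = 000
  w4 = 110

w1: S1 → S0 → S0 → S0 → S2  → end S2, rejected
w2: S1 → S2 → S2 → S2 → S2  → end S2, rejected
w3: S1 → S0 → S0 → S0  → end S0, accepted
w4: S1 → S2 → S0 → S0  → end S0, accepted

2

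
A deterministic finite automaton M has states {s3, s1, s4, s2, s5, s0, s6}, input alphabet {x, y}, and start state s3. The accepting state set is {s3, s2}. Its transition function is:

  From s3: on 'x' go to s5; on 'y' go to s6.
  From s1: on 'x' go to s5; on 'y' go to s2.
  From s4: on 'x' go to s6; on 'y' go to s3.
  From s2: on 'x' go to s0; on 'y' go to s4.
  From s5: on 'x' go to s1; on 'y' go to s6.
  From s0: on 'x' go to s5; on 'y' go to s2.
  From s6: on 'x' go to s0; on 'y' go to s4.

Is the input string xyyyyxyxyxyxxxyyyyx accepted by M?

No

s3 → s5 → s6 → s4 → s3 → s6 → s0 → s2 → s0 → s2 → s0 → s2 → s0 → s5 → s1 → s2 → s4 → s3 → s6 → s0
End state s0 is not accepting.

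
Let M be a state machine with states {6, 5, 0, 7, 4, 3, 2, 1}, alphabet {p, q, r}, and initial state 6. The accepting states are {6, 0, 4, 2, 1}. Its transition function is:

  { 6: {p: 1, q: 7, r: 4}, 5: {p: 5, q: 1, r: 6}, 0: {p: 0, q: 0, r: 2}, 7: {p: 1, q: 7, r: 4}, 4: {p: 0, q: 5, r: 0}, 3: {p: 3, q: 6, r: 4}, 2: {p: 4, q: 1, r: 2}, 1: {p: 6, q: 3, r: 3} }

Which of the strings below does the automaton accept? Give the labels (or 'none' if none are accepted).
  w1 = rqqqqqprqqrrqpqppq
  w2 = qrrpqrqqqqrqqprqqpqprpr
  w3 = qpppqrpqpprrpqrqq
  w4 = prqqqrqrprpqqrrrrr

w1, w2, w4

w1:
  start at 6
  read 'r': 6 → 4
  read 'q': 4 → 5
  read 'q': 5 → 1
  read 'q': 1 → 3
  read 'q': 3 → 6
  read 'q': 6 → 7
  read 'p': 7 → 1
  read 'r': 1 → 3
  read 'q': 3 → 6
  read 'q': 6 → 7
  read 'r': 7 → 4
  read 'r': 4 → 0
  read 'q': 0 → 0
  read 'p': 0 → 0
  read 'q': 0 → 0
  read 'p': 0 → 0
  read 'p': 0 → 0
  read 'q': 0 → 0
  end 0, accepted
w2:
  start at 6
  read 'q': 6 → 7
  read 'r': 7 → 4
  read 'r': 4 → 0
  read 'p': 0 → 0
  read 'q': 0 → 0
  read 'r': 0 → 2
  read 'q': 2 → 1
  read 'q': 1 → 3
  read 'q': 3 → 6
  read 'q': 6 → 7
  read 'r': 7 → 4
  read 'q': 4 → 5
  read 'q': 5 → 1
  read 'p': 1 → 6
  read 'r': 6 → 4
  read 'q': 4 → 5
  read 'q': 5 → 1
  read 'p': 1 → 6
  read 'q': 6 → 7
  read 'p': 7 → 1
  read 'r': 1 → 3
  read 'p': 3 → 3
  read 'r': 3 → 4
  end 4, accepted
w3:
  start at 6
  read 'q': 6 → 7
  read 'p': 7 → 1
  read 'p': 1 → 6
  read 'p': 6 → 1
  read 'q': 1 → 3
  read 'r': 3 → 4
  read 'p': 4 → 0
  read 'q': 0 → 0
  read 'p': 0 → 0
  read 'p': 0 → 0
  read 'r': 0 → 2
  read 'r': 2 → 2
  read 'p': 2 → 4
  read 'q': 4 → 5
  read 'r': 5 → 6
  read 'q': 6 → 7
  read 'q': 7 → 7
  end 7, rejected
w4:
  start at 6
  read 'p': 6 → 1
  read 'r': 1 → 3
  read 'q': 3 → 6
  read 'q': 6 → 7
  read 'q': 7 → 7
  read 'r': 7 → 4
  read 'q': 4 → 5
  read 'r': 5 → 6
  read 'p': 6 → 1
  read 'r': 1 → 3
  read 'p': 3 → 3
  read 'q': 3 → 6
  read 'q': 6 → 7
  read 'r': 7 → 4
  read 'r': 4 → 0
  read 'r': 0 → 2
  read 'r': 2 → 2
  read 'r': 2 → 2
  end 2, accepted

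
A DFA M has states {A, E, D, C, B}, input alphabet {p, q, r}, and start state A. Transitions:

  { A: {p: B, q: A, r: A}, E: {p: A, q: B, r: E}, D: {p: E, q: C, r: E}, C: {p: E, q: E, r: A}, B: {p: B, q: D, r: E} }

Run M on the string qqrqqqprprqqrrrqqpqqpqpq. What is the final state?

D

start at A
read 'q': A → A
read 'q': A → A
read 'r': A → A
read 'q': A → A
read 'q': A → A
read 'q': A → A
read 'p': A → B
read 'r': B → E
read 'p': E → A
read 'r': A → A
read 'q': A → A
read 'q': A → A
read 'r': A → A
read 'r': A → A
read 'r': A → A
read 'q': A → A
read 'q': A → A
read 'p': A → B
read 'q': B → D
read 'q': D → C
read 'p': C → E
read 'q': E → B
read 'p': B → B
read 'q': B → D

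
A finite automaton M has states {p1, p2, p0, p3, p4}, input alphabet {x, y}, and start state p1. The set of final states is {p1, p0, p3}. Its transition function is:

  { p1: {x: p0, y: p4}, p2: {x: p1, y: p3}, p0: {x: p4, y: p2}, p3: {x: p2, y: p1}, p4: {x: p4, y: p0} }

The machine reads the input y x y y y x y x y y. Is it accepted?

start at p1
read 'y': p1 → p4
read 'x': p4 → p4
read 'y': p4 → p0
read 'y': p0 → p2
read 'y': p2 → p3
read 'x': p3 → p2
read 'y': p2 → p3
read 'x': p3 → p2
read 'y': p2 → p3
read 'y': p3 → p1
End state p1 is accepting.

Yes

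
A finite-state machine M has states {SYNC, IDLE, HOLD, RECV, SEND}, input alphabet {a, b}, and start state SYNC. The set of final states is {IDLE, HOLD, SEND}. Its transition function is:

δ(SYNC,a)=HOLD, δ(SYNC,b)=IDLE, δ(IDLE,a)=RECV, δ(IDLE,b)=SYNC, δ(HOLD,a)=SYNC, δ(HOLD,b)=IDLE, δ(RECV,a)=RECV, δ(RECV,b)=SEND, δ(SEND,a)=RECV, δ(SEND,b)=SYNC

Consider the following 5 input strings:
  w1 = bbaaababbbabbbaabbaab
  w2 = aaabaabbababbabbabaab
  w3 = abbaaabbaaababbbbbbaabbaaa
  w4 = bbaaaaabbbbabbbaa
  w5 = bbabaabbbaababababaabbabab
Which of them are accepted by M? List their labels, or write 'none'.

w1:
  start at SYNC
  read 'b': SYNC → IDLE
  read 'b': IDLE → SYNC
  read 'a': SYNC → HOLD
  read 'a': HOLD → SYNC
  read 'a': SYNC → HOLD
  read 'b': HOLD → IDLE
  read 'a': IDLE → RECV
  read 'b': RECV → SEND
  read 'b': SEND → SYNC
  read 'b': SYNC → IDLE
  read 'a': IDLE → RECV
  read 'b': RECV → SEND
  read 'b': SEND → SYNC
  read 'b': SYNC → IDLE
  read 'a': IDLE → RECV
  read 'a': RECV → RECV
  read 'b': RECV → SEND
  read 'b': SEND → SYNC
  read 'a': SYNC → HOLD
  read 'a': HOLD → SYNC
  read 'b': SYNC → IDLE
  end IDLE, accepted
w2:
  start at SYNC
  read 'a': SYNC → HOLD
  read 'a': HOLD → SYNC
  read 'a': SYNC → HOLD
  read 'b': HOLD → IDLE
  read 'a': IDLE → RECV
  read 'a': RECV → RECV
  read 'b': RECV → SEND
  read 'b': SEND → SYNC
  read 'a': SYNC → HOLD
  read 'b': HOLD → IDLE
  read 'a': IDLE → RECV
  read 'b': RECV → SEND
  read 'b': SEND → SYNC
  read 'a': SYNC → HOLD
  read 'b': HOLD → IDLE
  read 'b': IDLE → SYNC
  read 'a': SYNC → HOLD
  read 'b': HOLD → IDLE
  read 'a': IDLE → RECV
  read 'a': RECV → RECV
  read 'b': RECV → SEND
  end SEND, accepted
w3:
  start at SYNC
  read 'a': SYNC → HOLD
  read 'b': HOLD → IDLE
  read 'b': IDLE → SYNC
  read 'a': SYNC → HOLD
  read 'a': HOLD → SYNC
  read 'a': SYNC → HOLD
  read 'b': HOLD → IDLE
  read 'b': IDLE → SYNC
  read 'a': SYNC → HOLD
  read 'a': HOLD → SYNC
  read 'a': SYNC → HOLD
  read 'b': HOLD → IDLE
  read 'a': IDLE → RECV
  read 'b': RECV → SEND
  read 'b': SEND → SYNC
  read 'b': SYNC → IDLE
  read 'b': IDLE → SYNC
  read 'b': SYNC → IDLE
  read 'b': IDLE → SYNC
  read 'a': SYNC → HOLD
  read 'a': HOLD → SYNC
  read 'b': SYNC → IDLE
  read 'b': IDLE → SYNC
  read 'a': SYNC → HOLD
  read 'a': HOLD → SYNC
  read 'a': SYNC → HOLD
  end HOLD, accepted
w4:
  start at SYNC
  read 'b': SYNC → IDLE
  read 'b': IDLE → SYNC
  read 'a': SYNC → HOLD
  read 'a': HOLD → SYNC
  read 'a': SYNC → HOLD
  read 'a': HOLD → SYNC
  read 'a': SYNC → HOLD
  read 'b': HOLD → IDLE
  read 'b': IDLE → SYNC
  read 'b': SYNC → IDLE
  read 'b': IDLE → SYNC
  read 'a': SYNC → HOLD
  read 'b': HOLD → IDLE
  read 'b': IDLE → SYNC
  read 'b': SYNC → IDLE
  read 'a': IDLE → RECV
  read 'a': RECV → RECV
  end RECV, rejected
w5:
  start at SYNC
  read 'b': SYNC → IDLE
  read 'b': IDLE → SYNC
  read 'a': SYNC → HOLD
  read 'b': HOLD → IDLE
  read 'a': IDLE → RECV
  read 'a': RECV → RECV
  read 'b': RECV → SEND
  read 'b': SEND → SYNC
  read 'b': SYNC → IDLE
  read 'a': IDLE → RECV
  read 'a': RECV → RECV
  read 'b': RECV → SEND
  read 'a': SEND → RECV
  read 'b': RECV → SEND
  read 'a': SEND → RECV
  read 'b': RECV → SEND
  read 'a': SEND → RECV
  read 'b': RECV → SEND
  read 'a': SEND → RECV
  read 'a': RECV → RECV
  read 'b': RECV → SEND
  read 'b': SEND → SYNC
  read 'a': SYNC → HOLD
  read 'b': HOLD → IDLE
  read 'a': IDLE → RECV
  read 'b': RECV → SEND
  end SEND, accepted

w1, w2, w3, w5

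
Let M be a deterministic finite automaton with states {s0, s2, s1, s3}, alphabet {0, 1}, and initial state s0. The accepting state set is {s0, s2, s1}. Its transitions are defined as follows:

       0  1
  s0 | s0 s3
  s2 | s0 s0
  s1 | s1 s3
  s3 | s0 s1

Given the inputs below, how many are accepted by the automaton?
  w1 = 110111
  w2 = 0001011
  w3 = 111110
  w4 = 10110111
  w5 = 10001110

3

w1: Trace: s0 -1-> s3 -1-> s1 -0-> s1 -1-> s3 -1-> s1 -1-> s3  → end s3, rejected
w2: Trace: s0 -0-> s0 -0-> s0 -0-> s0 -1-> s3 -0-> s0 -1-> s3 -1-> s1  → end s1, accepted
w3: Trace: s0 -1-> s3 -1-> s1 -1-> s3 -1-> s1 -1-> s3 -0-> s0  → end s0, accepted
w4: Trace: s0 -1-> s3 -0-> s0 -1-> s3 -1-> s1 -0-> s1 -1-> s3 -1-> s1 -1-> s3  → end s3, rejected
w5: Trace: s0 -1-> s3 -0-> s0 -0-> s0 -0-> s0 -1-> s3 -1-> s1 -1-> s3 -0-> s0  → end s0, accepted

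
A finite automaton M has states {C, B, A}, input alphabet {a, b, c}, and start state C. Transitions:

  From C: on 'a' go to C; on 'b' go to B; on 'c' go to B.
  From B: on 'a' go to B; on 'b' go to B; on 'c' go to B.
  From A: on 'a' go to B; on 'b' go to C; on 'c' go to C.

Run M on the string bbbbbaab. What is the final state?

B

start at C
read 'b': C → B
read 'b': B → B
read 'b': B → B
read 'b': B → B
read 'b': B → B
read 'a': B → B
read 'a': B → B
read 'b': B → B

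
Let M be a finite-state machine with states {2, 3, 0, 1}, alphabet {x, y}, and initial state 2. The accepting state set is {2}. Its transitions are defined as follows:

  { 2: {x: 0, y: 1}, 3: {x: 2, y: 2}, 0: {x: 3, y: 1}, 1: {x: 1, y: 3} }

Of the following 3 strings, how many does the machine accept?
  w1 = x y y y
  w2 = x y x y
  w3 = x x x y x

1

w1: 2 → 0 → 1 → 3 → 2  → end 2, accepted
w2: 2 → 0 → 1 → 1 → 3  → end 3, rejected
w3: 2 → 0 → 3 → 2 → 1 → 1  → end 1, rejected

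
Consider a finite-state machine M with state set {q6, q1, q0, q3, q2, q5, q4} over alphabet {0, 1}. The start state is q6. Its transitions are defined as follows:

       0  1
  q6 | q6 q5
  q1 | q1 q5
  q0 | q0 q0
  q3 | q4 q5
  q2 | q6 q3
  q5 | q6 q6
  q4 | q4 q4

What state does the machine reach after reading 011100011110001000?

q6 → q6 → q5 → q6 → q5 → q6 → q6 → q6 → q5 → q6 → q5 → q6 → q6 → q6 → q6 → q5 → q6 → q6 → q6

q6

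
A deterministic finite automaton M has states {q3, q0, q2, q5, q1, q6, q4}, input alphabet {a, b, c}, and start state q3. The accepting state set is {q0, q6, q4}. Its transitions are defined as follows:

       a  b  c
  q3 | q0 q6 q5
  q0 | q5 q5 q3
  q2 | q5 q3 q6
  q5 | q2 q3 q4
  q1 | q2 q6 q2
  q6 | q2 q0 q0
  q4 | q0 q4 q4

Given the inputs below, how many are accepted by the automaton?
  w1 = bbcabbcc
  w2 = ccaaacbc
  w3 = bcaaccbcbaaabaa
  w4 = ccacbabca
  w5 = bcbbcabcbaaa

1

w1:
  start at q3
  read 'b': q3 → q6
  read 'b': q6 → q0
  read 'c': q0 → q3
  read 'a': q3 → q0
  read 'b': q0 → q5
  read 'b': q5 → q3
  read 'c': q3 → q5
  read 'c': q5 → q4
  end q4, accepted
w2:
  start at q3
  read 'c': q3 → q5
  read 'c': q5 → q4
  read 'a': q4 → q0
  read 'a': q0 → q5
  read 'a': q5 → q2
  read 'c': q2 → q6
  read 'b': q6 → q0
  read 'c': q0 → q3
  end q3, rejected
w3:
  start at q3
  read 'b': q3 → q6
  read 'c': q6 → q0
  read 'a': q0 → q5
  read 'a': q5 → q2
  read 'c': q2 → q6
  read 'c': q6 → q0
  read 'b': q0 → q5
  read 'c': q5 → q4
  read 'b': q4 → q4
  read 'a': q4 → q0
  read 'a': q0 → q5
  read 'a': q5 → q2
  read 'b': q2 → q3
  read 'a': q3 → q0
  read 'a': q0 → q5
  end q5, rejected
w4:
  start at q3
  read 'c': q3 → q5
  read 'c': q5 → q4
  read 'a': q4 → q0
  read 'c': q0 → q3
  read 'b': q3 → q6
  read 'a': q6 → q2
  read 'b': q2 → q3
  read 'c': q3 → q5
  read 'a': q5 → q2
  end q2, rejected
w5:
  start at q3
  read 'b': q3 → q6
  read 'c': q6 → q0
  read 'b': q0 → q5
  read 'b': q5 → q3
  read 'c': q3 → q5
  read 'a': q5 → q2
  read 'b': q2 → q3
  read 'c': q3 → q5
  read 'b': q5 → q3
  read 'a': q3 → q0
  read 'a': q0 → q5
  read 'a': q5 → q2
  end q2, rejected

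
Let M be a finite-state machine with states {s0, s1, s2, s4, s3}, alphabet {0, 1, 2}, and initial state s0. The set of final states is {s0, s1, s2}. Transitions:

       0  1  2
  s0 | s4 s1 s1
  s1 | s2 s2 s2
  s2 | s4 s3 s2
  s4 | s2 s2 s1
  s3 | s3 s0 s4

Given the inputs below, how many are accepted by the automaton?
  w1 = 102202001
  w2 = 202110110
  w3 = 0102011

2

w1: Trace: s0 -1-> s1 -0-> s2 -2-> s2 -2-> s2 -0-> s4 -2-> s1 -0-> s2 -0-> s4 -1-> s2  → end s2, accepted
w2: Trace: s0 -2-> s1 -0-> s2 -2-> s2 -1-> s3 -1-> s0 -0-> s4 -1-> s2 -1-> s3 -0-> s3  → end s3, rejected
w3: Trace: s0 -0-> s4 -1-> s2 -0-> s4 -2-> s1 -0-> s2 -1-> s3 -1-> s0  → end s0, accepted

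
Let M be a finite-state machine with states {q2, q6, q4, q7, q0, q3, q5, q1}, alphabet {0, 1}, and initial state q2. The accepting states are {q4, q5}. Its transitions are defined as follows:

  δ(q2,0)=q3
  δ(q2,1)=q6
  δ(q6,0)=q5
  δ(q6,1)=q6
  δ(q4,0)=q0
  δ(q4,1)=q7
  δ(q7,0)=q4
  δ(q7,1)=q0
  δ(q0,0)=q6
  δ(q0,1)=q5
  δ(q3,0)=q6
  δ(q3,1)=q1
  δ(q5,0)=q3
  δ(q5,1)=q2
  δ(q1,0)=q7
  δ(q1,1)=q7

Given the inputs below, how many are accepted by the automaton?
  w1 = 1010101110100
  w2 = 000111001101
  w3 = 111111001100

1

w1:
  start at q2
  read '1': q2 → q6
  read '0': q6 → q5
  read '1': q5 → q2
  read '0': q2 → q3
  read '1': q3 → q1
  read '0': q1 → q7
  read '1': q7 → q0
  read '1': q0 → q5
  read '1': q5 → q2
  read '0': q2 → q3
  read '1': q3 → q1
  read '0': q1 → q7
  read '0': q7 → q4
  end q4, accepted
w2:
  start at q2
  read '0': q2 → q3
  read '0': q3 → q6
  read '0': q6 → q5
  read '1': q5 → q2
  read '1': q2 → q6
  read '1': q6 → q6
  read '0': q6 → q5
  read '0': q5 → q3
  read '1': q3 → q1
  read '1': q1 → q7
  read '0': q7 → q4
  read '1': q4 → q7
  end q7, rejected
w3:
  start at q2
  read '1': q2 → q6
  read '1': q6 → q6
  read '1': q6 → q6
  read '1': q6 → q6
  read '1': q6 → q6
  read '1': q6 → q6
  read '0': q6 → q5
  read '0': q5 → q3
  read '1': q3 → q1
  read '1': q1 → q7
  read '0': q7 → q4
  read '0': q4 → q0
  end q0, rejected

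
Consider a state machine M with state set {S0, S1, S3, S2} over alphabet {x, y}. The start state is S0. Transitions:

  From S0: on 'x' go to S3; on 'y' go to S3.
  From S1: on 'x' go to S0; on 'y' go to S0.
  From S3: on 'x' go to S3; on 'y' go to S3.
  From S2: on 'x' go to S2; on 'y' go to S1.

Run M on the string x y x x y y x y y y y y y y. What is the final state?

S0 → S3 → S3 → S3 → S3 → S3 → S3 → S3 → S3 → S3 → S3 → S3 → S3 → S3 → S3

S3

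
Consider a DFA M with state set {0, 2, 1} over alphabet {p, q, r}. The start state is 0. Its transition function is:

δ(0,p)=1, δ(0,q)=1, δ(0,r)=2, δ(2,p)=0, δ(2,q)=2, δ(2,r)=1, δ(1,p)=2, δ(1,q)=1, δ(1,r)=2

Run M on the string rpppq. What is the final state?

2

start at 0
read 'r': 0 → 2
read 'p': 2 → 0
read 'p': 0 → 1
read 'p': 1 → 2
read 'q': 2 → 2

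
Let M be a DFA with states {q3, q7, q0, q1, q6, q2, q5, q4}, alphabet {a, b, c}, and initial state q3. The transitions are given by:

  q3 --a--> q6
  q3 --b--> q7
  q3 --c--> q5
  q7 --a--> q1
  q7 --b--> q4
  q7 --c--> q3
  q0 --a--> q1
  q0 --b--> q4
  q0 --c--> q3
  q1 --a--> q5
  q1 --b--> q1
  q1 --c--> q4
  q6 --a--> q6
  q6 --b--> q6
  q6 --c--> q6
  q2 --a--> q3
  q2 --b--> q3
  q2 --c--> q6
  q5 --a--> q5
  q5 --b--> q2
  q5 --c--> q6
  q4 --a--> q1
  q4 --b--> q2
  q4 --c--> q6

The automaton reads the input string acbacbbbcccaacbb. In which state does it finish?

q6

Trace: q3 -a-> q6 -c-> q6 -b-> q6 -a-> q6 -c-> q6 -b-> q6 -b-> q6 -b-> q6 -c-> q6 -c-> q6 -c-> q6 -a-> q6 -a-> q6 -c-> q6 -b-> q6 -b-> q6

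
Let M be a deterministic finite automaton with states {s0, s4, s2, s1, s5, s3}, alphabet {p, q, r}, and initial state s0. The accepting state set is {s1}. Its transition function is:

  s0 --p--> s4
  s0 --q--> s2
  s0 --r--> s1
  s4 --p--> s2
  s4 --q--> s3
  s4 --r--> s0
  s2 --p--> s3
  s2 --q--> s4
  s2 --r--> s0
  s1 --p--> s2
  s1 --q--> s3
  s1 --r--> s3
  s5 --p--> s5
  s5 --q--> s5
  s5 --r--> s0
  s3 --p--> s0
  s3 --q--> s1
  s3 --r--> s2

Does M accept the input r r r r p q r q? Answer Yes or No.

No

start at s0
read 'r': s0 → s1
read 'r': s1 → s3
read 'r': s3 → s2
read 'r': s2 → s0
read 'p': s0 → s4
read 'q': s4 → s3
read 'r': s3 → s2
read 'q': s2 → s4
End state s4 is not accepting.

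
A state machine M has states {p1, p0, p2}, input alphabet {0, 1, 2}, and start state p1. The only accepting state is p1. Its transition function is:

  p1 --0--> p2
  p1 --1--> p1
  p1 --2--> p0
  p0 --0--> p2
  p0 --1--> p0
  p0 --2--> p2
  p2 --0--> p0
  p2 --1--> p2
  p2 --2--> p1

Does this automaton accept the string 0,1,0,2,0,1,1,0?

Trace: p1 -0-> p2 -1-> p2 -0-> p0 -2-> p2 -0-> p0 -1-> p0 -1-> p0 -0-> p2
End state p2 is not accepting.

No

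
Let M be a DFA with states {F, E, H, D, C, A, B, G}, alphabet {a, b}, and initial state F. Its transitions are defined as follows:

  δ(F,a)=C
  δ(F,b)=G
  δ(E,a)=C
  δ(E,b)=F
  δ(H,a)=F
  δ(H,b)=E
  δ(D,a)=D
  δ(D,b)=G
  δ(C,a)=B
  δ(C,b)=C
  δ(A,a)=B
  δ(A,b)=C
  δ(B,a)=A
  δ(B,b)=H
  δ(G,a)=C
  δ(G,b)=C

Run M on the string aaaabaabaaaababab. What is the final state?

G

start at F
read 'a': F → C
read 'a': C → B
read 'a': B → A
read 'a': A → B
read 'b': B → H
read 'a': H → F
read 'a': F → C
read 'b': C → C
read 'a': C → B
read 'a': B → A
read 'a': A → B
read 'a': B → A
read 'b': A → C
read 'a': C → B
read 'b': B → H
read 'a': H → F
read 'b': F → G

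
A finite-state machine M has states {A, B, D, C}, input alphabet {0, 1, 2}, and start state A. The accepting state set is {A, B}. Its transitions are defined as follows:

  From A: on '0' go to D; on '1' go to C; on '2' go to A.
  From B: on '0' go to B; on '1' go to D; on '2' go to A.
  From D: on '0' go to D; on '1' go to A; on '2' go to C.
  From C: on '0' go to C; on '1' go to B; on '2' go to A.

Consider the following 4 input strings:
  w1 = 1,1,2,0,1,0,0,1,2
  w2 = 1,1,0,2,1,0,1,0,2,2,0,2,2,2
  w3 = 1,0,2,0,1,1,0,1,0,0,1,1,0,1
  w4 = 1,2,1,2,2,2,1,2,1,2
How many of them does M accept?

4

w1: Trace: A -1-> C -1-> B -2-> A -0-> D -1-> A -0-> D -0-> D -1-> A -2-> A  → end A, accepted
w2: Trace: A -1-> C -1-> B -0-> B -2-> A -1-> C -0-> C -1-> B -0-> B -2-> A -2-> A -0-> D -2-> C -2-> A -2-> A  → end A, accepted
w3: Trace: A -1-> C -0-> C -2-> A -0-> D -1-> A -1-> C -0-> C -1-> B -0-> B -0-> B -1-> D -1-> A -0-> D -1-> A  → end A, accepted
w4: Trace: A -1-> C -2-> A -1-> C -2-> A -2-> A -2-> A -1-> C -2-> A -1-> C -2-> A  → end A, accepted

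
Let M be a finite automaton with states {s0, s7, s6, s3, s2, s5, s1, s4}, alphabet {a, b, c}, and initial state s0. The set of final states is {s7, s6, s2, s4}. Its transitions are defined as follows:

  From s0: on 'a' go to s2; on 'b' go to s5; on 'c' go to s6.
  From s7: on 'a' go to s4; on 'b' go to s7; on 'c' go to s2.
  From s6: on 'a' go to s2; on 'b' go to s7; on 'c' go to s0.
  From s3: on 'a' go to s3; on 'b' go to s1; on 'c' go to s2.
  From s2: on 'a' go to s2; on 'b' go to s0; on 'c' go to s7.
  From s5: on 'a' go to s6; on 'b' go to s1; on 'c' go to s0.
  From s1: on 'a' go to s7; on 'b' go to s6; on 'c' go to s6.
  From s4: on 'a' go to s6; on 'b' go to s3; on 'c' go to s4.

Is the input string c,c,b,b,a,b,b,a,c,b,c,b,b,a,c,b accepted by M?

start at s0
read 'c': s0 → s6
read 'c': s6 → s0
read 'b': s0 → s5
read 'b': s5 → s1
read 'a': s1 → s7
read 'b': s7 → s7
read 'b': s7 → s7
read 'a': s7 → s4
read 'c': s4 → s4
read 'b': s4 → s3
read 'c': s3 → s2
read 'b': s2 → s0
read 'b': s0 → s5
read 'a': s5 → s6
read 'c': s6 → s0
read 'b': s0 → s5
End state s5 is not accepting.

No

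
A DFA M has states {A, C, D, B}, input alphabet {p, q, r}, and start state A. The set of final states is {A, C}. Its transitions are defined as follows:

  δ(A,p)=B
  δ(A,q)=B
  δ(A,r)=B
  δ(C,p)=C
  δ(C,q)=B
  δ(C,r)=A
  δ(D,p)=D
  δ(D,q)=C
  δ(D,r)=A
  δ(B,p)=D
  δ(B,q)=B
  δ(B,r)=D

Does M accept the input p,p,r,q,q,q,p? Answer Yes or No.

A → B → D → A → B → B → B → D
End state D is not accepting.

No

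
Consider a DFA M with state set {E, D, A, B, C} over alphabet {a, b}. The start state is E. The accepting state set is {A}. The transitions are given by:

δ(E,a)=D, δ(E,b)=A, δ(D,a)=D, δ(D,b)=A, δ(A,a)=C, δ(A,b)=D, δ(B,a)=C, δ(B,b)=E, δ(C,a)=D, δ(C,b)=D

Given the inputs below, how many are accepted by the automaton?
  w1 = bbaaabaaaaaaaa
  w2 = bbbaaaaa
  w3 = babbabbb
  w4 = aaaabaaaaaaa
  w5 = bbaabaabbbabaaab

w1:
  start at E
  read 'b': E → A
  read 'b': A → D
  read 'a': D → D
  read 'a': D → D
  read 'a': D → D
  read 'b': D → A
  read 'a': A → C
  read 'a': C → D
  read 'a': D → D
  read 'a': D → D
  read 'a': D → D
  read 'a': D → D
  read 'a': D → D
  read 'a': D → D
  end D, rejected
w2:
  start at E
  read 'b': E → A
  read 'b': A → D
  read 'b': D → A
  read 'a': A → C
  read 'a': C → D
  read 'a': D → D
  read 'a': D → D
  read 'a': D → D
  end D, rejected
w3:
  start at E
  read 'b': E → A
  read 'a': A → C
  read 'b': C → D
  read 'b': D → A
  read 'a': A → C
  read 'b': C → D
  read 'b': D → A
  read 'b': A → D
  end D, rejected
w4:
  start at E
  read 'a': E → D
  read 'a': D → D
  read 'a': D → D
  read 'a': D → D
  read 'b': D → A
  read 'a': A → C
  read 'a': C → D
  read 'a': D → D
  read 'a': D → D
  read 'a': D → D
  read 'a': D → D
  read 'a': D → D
  end D, rejected
w5:
  start at E
  read 'b': E → A
  read 'b': A → D
  read 'a': D → D
  read 'a': D → D
  read 'b': D → A
  read 'a': A → C
  read 'a': C → D
  read 'b': D → A
  read 'b': A → D
  read 'b': D → A
  read 'a': A → C
  read 'b': C → D
  read 'a': D → D
  read 'a': D → D
  read 'a': D → D
  read 'b': D → A
  end A, accepted

1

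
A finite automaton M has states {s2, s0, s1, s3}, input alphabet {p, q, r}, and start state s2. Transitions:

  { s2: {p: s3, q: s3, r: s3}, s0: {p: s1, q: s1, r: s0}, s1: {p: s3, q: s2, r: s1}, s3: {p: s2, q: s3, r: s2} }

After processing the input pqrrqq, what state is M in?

s2 → s3 → s3 → s2 → s3 → s3 → s3

s3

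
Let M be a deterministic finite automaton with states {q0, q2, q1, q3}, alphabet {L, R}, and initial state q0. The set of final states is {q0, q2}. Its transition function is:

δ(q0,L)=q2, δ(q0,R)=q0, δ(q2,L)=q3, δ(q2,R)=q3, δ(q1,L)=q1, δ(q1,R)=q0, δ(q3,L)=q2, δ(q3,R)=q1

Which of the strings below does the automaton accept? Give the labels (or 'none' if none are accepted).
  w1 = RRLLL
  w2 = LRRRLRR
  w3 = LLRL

w1: q0 → q0 → q0 → q2 → q3 → q2  → end q2, accepted
w2: q0 → q2 → q3 → q1 → q0 → q2 → q3 → q1  → end q1, rejected
w3: q0 → q2 → q3 → q1 → q1  → end q1, rejected

w1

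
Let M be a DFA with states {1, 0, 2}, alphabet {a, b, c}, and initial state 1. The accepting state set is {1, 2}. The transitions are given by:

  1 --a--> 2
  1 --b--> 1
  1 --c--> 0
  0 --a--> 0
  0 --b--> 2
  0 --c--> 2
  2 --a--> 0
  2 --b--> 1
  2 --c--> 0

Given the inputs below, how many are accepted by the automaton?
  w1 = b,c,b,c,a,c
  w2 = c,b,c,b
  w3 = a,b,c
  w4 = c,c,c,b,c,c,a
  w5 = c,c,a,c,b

3

w1:
  start at 1
  read 'b': 1 → 1
  read 'c': 1 → 0
  read 'b': 0 → 2
  read 'c': 2 → 0
  read 'a': 0 → 0
  read 'c': 0 → 2
  end 2, accepted
w2:
  start at 1
  read 'c': 1 → 0
  read 'b': 0 → 2
  read 'c': 2 → 0
  read 'b': 0 → 2
  end 2, accepted
w3:
  start at 1
  read 'a': 1 → 2
  read 'b': 2 → 1
  read 'c': 1 → 0
  end 0, rejected
w4:
  start at 1
  read 'c': 1 → 0
  read 'c': 0 → 2
  read 'c': 2 → 0
  read 'b': 0 → 2
  read 'c': 2 → 0
  read 'c': 0 → 2
  read 'a': 2 → 0
  end 0, rejected
w5:
  start at 1
  read 'c': 1 → 0
  read 'c': 0 → 2
  read 'a': 2 → 0
  read 'c': 0 → 2
  read 'b': 2 → 1
  end 1, accepted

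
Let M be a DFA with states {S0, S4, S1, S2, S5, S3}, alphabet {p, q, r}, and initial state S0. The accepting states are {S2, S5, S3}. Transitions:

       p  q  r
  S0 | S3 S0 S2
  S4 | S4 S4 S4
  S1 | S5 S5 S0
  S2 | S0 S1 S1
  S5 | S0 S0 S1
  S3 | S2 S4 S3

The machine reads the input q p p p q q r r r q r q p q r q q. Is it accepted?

Yes

S0 → S0 → S3 → S2 → S0 → S0 → S0 → S2 → S1 → S0 → S0 → S2 → S1 → S5 → S0 → S2 → S1 → S5
End state S5 is accepting.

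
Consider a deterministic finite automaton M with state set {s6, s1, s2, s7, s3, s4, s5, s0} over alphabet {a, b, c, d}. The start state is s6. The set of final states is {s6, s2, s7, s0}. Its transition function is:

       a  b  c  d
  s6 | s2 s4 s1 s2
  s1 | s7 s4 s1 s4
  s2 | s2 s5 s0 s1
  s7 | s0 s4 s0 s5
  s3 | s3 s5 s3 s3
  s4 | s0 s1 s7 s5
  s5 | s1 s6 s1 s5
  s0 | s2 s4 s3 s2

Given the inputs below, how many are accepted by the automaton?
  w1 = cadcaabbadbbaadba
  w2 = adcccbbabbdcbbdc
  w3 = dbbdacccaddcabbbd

2

w1: Trace: s6 -c-> s1 -a-> s7 -d-> s5 -c-> s1 -a-> s7 -a-> s0 -b-> s4 -b-> s1 -a-> s7 -d-> s5 -b-> s6 -b-> s4 -a-> s0 -a-> s2 -d-> s1 -b-> s4 -a-> s0  → end s0, accepted
w2: Trace: s6 -a-> s2 -d-> s1 -c-> s1 -c-> s1 -c-> s1 -b-> s4 -b-> s1 -a-> s7 -b-> s4 -b-> s1 -d-> s4 -c-> s7 -b-> s4 -b-> s1 -d-> s4 -c-> s7  → end s7, accepted
w3: Trace: s6 -d-> s2 -b-> s5 -b-> s6 -d-> s2 -a-> s2 -c-> s0 -c-> s3 -c-> s3 -a-> s3 -d-> s3 -d-> s3 -c-> s3 -a-> s3 -b-> s5 -b-> s6 -b-> s4 -d-> s5  → end s5, rejected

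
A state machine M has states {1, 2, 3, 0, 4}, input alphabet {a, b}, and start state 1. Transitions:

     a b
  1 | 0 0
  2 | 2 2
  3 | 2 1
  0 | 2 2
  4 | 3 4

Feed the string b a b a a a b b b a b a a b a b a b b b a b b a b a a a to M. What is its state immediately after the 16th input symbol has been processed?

2

start at 1
read 'b': 1 → 0
read 'a': 0 → 2
read 'b': 2 → 2
read 'a': 2 → 2
read 'a': 2 → 2
read 'a': 2 → 2
read 'b': 2 → 2
read 'b': 2 → 2
read 'b': 2 → 2
read 'a': 2 → 2
read 'b': 2 → 2
read 'a': 2 → 2
read 'a': 2 → 2
read 'b': 2 → 2
read 'a': 2 → 2
read 'b': 2 → 2
After 16 symbols: 2.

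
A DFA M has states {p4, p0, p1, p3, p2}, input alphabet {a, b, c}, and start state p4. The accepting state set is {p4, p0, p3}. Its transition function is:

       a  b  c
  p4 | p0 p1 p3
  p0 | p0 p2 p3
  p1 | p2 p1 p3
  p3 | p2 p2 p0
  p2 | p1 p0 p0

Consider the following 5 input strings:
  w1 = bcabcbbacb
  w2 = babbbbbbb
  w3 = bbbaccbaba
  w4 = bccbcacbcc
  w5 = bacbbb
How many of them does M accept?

w1:
  start at p4
  read 'b': p4 → p1
  read 'c': p1 → p3
  read 'a': p3 → p2
  read 'b': p2 → p0
  read 'c': p0 → p3
  read 'b': p3 → p2
  read 'b': p2 → p0
  read 'a': p0 → p0
  read 'c': p0 → p3
  read 'b': p3 → p2
  end p2, rejected
w2:
  start at p4
  read 'b': p4 → p1
  read 'a': p1 → p2
  read 'b': p2 → p0
  read 'b': p0 → p2
  read 'b': p2 → p0
  read 'b': p0 → p2
  read 'b': p2 → p0
  read 'b': p0 → p2
  read 'b': p2 → p0
  end p0, accepted
w3:
  start at p4
  read 'b': p4 → p1
  read 'b': p1 → p1
  read 'b': p1 → p1
  read 'a': p1 → p2
  read 'c': p2 → p0
  read 'c': p0 → p3
  read 'b': p3 → p2
  read 'a': p2 → p1
  read 'b': p1 → p1
  read 'a': p1 → p2
  end p2, rejected
w4:
  start at p4
  read 'b': p4 → p1
  read 'c': p1 → p3
  read 'c': p3 → p0
  read 'b': p0 → p2
  read 'c': p2 → p0
  read 'a': p0 → p0
  read 'c': p0 → p3
  read 'b': p3 → p2
  read 'c': p2 → p0
  read 'c': p0 → p3
  end p3, accepted
w5:
  start at p4
  read 'b': p4 → p1
  read 'a': p1 → p2
  read 'c': p2 → p0
  read 'b': p0 → p2
  read 'b': p2 → p0
  read 'b': p0 → p2
  end p2, rejected

2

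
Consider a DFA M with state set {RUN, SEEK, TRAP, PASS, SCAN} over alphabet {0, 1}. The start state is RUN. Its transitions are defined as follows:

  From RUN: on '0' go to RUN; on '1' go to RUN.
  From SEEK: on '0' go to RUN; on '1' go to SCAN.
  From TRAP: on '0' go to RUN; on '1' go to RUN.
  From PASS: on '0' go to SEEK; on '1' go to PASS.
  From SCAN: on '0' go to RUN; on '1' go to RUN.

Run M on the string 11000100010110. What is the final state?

RUN

start at RUN
read '1': RUN → RUN
read '1': RUN → RUN
read '0': RUN → RUN
read '0': RUN → RUN
read '0': RUN → RUN
read '1': RUN → RUN
read '0': RUN → RUN
read '0': RUN → RUN
read '0': RUN → RUN
read '1': RUN → RUN
read '0': RUN → RUN
read '1': RUN → RUN
read '1': RUN → RUN
read '0': RUN → RUN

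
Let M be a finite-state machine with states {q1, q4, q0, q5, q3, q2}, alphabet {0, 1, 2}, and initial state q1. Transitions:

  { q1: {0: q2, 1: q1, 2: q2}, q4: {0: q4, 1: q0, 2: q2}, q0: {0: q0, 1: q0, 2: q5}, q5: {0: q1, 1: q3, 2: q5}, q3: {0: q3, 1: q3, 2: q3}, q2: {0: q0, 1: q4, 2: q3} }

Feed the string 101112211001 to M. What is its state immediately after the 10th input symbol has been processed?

q3

q1 → q1 → q2 → q4 → q0 → q0 → q5 → q5 → q3 → q3 → q3
After 10 symbols: q3.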